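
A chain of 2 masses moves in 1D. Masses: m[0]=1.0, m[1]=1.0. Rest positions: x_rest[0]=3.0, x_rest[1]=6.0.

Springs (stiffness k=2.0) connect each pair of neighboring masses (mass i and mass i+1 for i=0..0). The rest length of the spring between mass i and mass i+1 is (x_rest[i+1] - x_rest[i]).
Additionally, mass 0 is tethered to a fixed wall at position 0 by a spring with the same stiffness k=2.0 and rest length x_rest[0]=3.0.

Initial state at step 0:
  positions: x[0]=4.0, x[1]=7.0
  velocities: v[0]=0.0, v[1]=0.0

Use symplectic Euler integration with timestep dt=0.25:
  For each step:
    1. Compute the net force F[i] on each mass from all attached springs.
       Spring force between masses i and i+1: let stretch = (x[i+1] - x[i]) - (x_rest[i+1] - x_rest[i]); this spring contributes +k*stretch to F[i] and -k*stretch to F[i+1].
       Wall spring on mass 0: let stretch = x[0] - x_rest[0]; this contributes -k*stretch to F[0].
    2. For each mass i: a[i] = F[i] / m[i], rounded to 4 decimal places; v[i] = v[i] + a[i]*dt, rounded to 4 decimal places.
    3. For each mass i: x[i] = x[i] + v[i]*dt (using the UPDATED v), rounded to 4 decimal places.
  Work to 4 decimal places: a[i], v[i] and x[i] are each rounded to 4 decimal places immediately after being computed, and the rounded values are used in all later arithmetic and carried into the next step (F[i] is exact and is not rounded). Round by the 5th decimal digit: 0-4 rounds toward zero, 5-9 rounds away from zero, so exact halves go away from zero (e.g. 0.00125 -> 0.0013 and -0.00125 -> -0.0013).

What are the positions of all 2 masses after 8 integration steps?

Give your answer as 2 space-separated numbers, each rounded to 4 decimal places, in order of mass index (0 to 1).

Answer: 2.8542 5.6241

Derivation:
Step 0: x=[4.0000 7.0000] v=[0.0000 0.0000]
Step 1: x=[3.8750 7.0000] v=[-0.5000 0.0000]
Step 2: x=[3.6563 6.9844] v=[-0.8750 -0.0625]
Step 3: x=[3.3965 6.9278] v=[-1.0391 -0.2266]
Step 4: x=[3.1536 6.8047] v=[-0.9717 -0.4923]
Step 5: x=[2.9729 6.6002] v=[-0.7230 -0.8179]
Step 6: x=[2.8740 6.3173] v=[-0.3958 -1.1316]
Step 7: x=[2.8462 5.9790] v=[-0.1112 -1.3533]
Step 8: x=[2.8542 5.6241] v=[0.0321 -1.4197]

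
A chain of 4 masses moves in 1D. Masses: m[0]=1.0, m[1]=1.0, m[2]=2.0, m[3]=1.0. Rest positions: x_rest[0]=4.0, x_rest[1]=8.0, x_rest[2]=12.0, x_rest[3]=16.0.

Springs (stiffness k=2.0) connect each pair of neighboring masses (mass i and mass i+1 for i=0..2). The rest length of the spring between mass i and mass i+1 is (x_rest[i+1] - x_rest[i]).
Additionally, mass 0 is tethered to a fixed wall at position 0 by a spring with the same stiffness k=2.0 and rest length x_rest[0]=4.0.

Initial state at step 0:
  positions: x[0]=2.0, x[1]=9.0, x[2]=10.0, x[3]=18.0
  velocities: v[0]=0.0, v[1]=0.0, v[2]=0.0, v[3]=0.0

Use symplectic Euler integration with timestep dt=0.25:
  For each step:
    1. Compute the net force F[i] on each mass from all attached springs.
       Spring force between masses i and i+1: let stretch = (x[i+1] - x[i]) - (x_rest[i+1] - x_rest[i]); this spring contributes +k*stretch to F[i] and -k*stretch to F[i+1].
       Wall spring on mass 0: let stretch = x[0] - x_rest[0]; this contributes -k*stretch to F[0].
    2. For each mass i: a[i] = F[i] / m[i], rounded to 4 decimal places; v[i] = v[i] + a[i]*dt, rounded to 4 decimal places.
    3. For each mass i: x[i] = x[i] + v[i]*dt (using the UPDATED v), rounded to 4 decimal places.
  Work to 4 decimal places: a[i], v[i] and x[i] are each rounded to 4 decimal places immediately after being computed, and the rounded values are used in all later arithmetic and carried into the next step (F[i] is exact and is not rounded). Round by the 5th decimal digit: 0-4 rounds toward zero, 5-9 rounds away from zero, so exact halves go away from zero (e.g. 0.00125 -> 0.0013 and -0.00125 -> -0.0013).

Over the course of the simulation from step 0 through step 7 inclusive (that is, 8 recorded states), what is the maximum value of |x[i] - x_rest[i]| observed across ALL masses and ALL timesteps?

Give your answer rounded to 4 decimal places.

Answer: 2.5406

Derivation:
Step 0: x=[2.0000 9.0000 10.0000 18.0000] v=[0.0000 0.0000 0.0000 0.0000]
Step 1: x=[2.6250 8.2500 10.4375 17.5000] v=[2.5000 -3.0000 1.7500 -2.0000]
Step 2: x=[3.6250 7.0703 11.1797 16.6172] v=[4.0000 -4.7188 2.9688 -3.5313]
Step 3: x=[4.6026 5.9736 12.0049 15.5547] v=[3.9102 -4.3868 3.3008 -4.2501]
Step 4: x=[5.1762 5.4594 12.6750 14.5485] v=[2.2944 -2.0567 2.6804 -4.0250]
Step 5: x=[5.1382 5.8118 13.0112 13.8081] v=[-0.1521 1.4095 1.3449 -2.9618]
Step 6: x=[4.5421 6.9799 12.9473 13.4680] v=[-2.3844 4.6724 -0.2557 -1.3603]
Step 7: x=[3.6830 8.5892 12.5430 13.5629] v=[-3.4366 6.4372 -1.6174 0.3794]
Max displacement = 2.5406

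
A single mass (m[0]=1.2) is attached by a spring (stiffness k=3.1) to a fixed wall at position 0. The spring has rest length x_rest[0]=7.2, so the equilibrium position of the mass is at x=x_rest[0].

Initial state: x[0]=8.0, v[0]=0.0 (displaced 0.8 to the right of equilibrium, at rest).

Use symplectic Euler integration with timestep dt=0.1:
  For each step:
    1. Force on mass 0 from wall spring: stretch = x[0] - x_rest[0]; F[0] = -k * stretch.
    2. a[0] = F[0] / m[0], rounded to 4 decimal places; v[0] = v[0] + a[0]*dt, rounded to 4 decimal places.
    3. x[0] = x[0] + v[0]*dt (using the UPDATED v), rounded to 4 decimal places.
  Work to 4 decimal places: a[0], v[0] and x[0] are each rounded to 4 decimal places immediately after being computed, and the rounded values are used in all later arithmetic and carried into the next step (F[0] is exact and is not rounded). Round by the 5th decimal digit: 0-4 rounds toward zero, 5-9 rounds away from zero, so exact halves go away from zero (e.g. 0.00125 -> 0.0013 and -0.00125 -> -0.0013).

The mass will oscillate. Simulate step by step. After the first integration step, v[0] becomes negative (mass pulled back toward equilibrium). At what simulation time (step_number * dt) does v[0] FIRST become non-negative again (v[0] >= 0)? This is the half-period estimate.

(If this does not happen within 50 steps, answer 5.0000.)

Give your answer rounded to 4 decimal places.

Step 0: x=[8.0000] v=[0.0000]
Step 1: x=[7.9793] v=[-0.2067]
Step 2: x=[7.9385] v=[-0.4080]
Step 3: x=[7.8786] v=[-0.5988]
Step 4: x=[7.8012] v=[-0.7741]
Step 5: x=[7.7083] v=[-0.9294]
Step 6: x=[7.6022] v=[-1.0607]
Step 7: x=[7.4857] v=[-1.1646]
Step 8: x=[7.3619] v=[-1.2384]
Step 9: x=[7.2339] v=[-1.2802]
Step 10: x=[7.1050] v=[-1.2890]
Step 11: x=[6.9786] v=[-1.2645]
Step 12: x=[6.8579] v=[-1.2073]
Step 13: x=[6.7460] v=[-1.1189]
Step 14: x=[6.6458] v=[-1.0016]
Step 15: x=[6.5600] v=[-0.8584]
Step 16: x=[6.4907] v=[-0.6931]
Step 17: x=[6.4397] v=[-0.5099]
Step 18: x=[6.4084] v=[-0.3135]
Step 19: x=[6.3975] v=[-0.1090]
Step 20: x=[6.4073] v=[0.0983]
First v>=0 after going negative at step 20, time=2.0000

Answer: 2.0000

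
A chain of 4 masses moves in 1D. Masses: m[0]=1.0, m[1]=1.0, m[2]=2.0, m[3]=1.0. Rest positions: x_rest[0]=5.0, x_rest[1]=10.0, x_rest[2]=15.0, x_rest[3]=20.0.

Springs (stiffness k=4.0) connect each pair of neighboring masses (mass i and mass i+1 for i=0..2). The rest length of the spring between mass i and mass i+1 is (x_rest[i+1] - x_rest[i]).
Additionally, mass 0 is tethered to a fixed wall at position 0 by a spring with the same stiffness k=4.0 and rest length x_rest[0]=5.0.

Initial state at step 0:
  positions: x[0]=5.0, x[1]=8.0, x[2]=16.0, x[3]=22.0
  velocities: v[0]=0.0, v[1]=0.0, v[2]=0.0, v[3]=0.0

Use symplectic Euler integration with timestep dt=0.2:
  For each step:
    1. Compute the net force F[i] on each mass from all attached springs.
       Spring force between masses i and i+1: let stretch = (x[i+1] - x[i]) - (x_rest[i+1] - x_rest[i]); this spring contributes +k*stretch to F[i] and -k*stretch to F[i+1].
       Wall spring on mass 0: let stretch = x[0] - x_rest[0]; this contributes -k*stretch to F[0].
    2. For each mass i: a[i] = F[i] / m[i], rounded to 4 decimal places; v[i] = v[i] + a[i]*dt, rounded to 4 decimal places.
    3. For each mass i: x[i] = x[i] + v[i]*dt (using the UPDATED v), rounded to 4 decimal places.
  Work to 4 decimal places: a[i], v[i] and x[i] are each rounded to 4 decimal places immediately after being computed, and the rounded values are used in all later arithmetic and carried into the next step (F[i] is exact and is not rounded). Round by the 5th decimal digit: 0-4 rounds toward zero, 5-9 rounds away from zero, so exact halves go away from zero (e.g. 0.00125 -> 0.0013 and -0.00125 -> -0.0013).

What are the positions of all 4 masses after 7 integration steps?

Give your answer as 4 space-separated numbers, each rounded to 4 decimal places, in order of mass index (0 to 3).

Step 0: x=[5.0000 8.0000 16.0000 22.0000] v=[0.0000 0.0000 0.0000 0.0000]
Step 1: x=[4.6800 8.8000 15.8400 21.8400] v=[-1.6000 4.0000 -0.8000 -0.8000]
Step 2: x=[4.2704 10.0672 15.5968 21.5200] v=[-2.0480 6.3360 -1.2160 -1.6000]
Step 3: x=[4.1050 11.2916 15.3851 21.0523] v=[-0.8269 6.1222 -1.0586 -2.3386]
Step 4: x=[4.4327 12.0211 15.2993 20.4778] v=[1.6384 3.6477 -0.4291 -2.8724]
Step 5: x=[5.2653 12.0610 15.3655 19.8748] v=[4.1630 0.1995 0.3310 -3.0152]
Step 6: x=[6.3428 11.5423 15.5281 19.3503] v=[5.3873 -2.5935 0.8129 -2.6226]
Step 7: x=[7.2373 10.8294 15.6776 19.0142] v=[4.4727 -3.5645 0.7475 -1.6804]

Answer: 7.2373 10.8294 15.6776 19.0142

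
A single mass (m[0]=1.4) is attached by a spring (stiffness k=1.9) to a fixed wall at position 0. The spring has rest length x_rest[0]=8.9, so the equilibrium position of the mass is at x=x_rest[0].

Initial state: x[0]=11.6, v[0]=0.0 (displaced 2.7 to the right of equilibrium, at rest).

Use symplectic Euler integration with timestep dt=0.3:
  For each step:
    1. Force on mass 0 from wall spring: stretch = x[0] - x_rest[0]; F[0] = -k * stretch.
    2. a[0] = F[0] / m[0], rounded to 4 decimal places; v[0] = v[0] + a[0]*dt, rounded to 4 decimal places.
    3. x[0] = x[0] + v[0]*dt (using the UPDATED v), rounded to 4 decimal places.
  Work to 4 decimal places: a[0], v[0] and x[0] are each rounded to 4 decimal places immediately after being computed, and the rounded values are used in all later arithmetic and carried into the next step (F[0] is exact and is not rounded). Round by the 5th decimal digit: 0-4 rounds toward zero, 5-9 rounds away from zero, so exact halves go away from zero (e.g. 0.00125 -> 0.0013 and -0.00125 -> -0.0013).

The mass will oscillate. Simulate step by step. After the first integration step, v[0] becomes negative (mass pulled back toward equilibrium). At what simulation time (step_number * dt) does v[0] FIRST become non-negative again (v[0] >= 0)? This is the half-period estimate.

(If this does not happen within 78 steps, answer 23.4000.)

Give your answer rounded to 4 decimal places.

Step 0: x=[11.6000] v=[0.0000]
Step 1: x=[11.2702] v=[-1.0993]
Step 2: x=[10.6509] v=[-2.0643]
Step 3: x=[9.8177] v=[-2.7772]
Step 4: x=[8.8724] v=[-3.1509]
Step 5: x=[7.9305] v=[-3.1397]
Step 6: x=[7.1070] v=[-2.7450]
Step 7: x=[6.5025] v=[-2.0150]
Step 8: x=[6.1908] v=[-1.0389]
Step 9: x=[6.2100] v=[0.0641]
First v>=0 after going negative at step 9, time=2.7000

Answer: 2.7000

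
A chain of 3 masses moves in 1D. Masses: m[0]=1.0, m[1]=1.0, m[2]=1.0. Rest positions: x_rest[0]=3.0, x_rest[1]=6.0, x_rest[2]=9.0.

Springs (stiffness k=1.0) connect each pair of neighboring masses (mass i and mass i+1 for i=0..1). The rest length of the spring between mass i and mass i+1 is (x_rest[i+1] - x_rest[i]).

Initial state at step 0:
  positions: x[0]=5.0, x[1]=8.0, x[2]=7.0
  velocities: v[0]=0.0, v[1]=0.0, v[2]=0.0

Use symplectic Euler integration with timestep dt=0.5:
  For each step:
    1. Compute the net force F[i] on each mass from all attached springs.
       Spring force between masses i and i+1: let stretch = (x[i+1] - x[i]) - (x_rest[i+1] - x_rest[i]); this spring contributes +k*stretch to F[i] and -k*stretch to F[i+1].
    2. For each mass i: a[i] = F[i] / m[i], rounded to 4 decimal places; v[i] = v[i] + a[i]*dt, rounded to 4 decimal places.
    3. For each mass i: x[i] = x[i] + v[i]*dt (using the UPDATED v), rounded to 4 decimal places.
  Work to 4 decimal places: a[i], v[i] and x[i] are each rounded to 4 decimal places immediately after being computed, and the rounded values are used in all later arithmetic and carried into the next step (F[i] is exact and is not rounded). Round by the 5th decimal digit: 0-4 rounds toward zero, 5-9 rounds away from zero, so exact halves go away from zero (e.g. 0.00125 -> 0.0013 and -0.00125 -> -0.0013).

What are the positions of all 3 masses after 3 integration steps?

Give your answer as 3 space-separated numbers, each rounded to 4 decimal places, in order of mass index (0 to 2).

Step 0: x=[5.0000 8.0000 7.0000] v=[0.0000 0.0000 0.0000]
Step 1: x=[5.0000 7.0000 8.0000] v=[0.0000 -2.0000 2.0000]
Step 2: x=[4.7500 5.7500 9.5000] v=[-0.5000 -2.5000 3.0000]
Step 3: x=[4.0000 5.1875 10.8125] v=[-1.5000 -1.1250 2.6250]

Answer: 4.0000 5.1875 10.8125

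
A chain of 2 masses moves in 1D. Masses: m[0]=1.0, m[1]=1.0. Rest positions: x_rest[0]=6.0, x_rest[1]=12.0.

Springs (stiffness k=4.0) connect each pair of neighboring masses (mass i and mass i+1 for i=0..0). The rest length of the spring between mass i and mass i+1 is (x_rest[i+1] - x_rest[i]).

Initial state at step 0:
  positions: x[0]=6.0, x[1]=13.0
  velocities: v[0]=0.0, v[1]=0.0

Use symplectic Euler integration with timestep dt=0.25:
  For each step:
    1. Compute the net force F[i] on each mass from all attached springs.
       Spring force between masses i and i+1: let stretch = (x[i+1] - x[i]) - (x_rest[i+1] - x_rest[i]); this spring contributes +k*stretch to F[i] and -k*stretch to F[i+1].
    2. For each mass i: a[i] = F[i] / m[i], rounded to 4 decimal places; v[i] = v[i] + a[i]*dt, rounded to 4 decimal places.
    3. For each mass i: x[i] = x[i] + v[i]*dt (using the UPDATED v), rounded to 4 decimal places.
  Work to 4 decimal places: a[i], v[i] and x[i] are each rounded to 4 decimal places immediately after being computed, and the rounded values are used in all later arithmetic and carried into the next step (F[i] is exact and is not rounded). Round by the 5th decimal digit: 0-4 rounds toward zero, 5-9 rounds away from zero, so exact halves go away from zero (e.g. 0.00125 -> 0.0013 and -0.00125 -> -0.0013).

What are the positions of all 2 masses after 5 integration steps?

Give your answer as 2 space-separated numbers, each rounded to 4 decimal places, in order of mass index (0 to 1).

Answer: 6.8594 12.1407

Derivation:
Step 0: x=[6.0000 13.0000] v=[0.0000 0.0000]
Step 1: x=[6.2500 12.7500] v=[1.0000 -1.0000]
Step 2: x=[6.6250 12.3750] v=[1.5000 -1.5000]
Step 3: x=[6.9375 12.0625] v=[1.2500 -1.2500]
Step 4: x=[7.0313 11.9688] v=[0.3750 -0.3750]
Step 5: x=[6.8594 12.1407] v=[-0.6875 0.6875]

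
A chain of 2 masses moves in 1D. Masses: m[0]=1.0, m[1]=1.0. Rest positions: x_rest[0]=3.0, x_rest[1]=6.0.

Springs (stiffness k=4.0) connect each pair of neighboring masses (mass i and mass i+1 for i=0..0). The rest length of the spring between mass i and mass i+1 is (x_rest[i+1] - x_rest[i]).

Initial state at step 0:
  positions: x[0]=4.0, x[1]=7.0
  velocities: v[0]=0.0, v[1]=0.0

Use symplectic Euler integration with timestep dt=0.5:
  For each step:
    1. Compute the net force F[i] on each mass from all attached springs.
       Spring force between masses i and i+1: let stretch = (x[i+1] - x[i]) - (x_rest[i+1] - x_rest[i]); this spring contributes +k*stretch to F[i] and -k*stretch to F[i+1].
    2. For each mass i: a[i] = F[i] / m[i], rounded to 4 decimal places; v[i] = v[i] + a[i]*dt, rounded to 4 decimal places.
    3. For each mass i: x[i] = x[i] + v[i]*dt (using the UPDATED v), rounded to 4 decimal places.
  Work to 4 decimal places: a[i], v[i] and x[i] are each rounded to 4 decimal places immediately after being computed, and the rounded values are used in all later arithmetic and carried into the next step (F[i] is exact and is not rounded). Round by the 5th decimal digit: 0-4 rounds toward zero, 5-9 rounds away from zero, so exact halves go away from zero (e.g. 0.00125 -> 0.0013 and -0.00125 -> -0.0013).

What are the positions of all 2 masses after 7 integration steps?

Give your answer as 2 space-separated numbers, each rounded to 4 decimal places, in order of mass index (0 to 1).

Step 0: x=[4.0000 7.0000] v=[0.0000 0.0000]
Step 1: x=[4.0000 7.0000] v=[0.0000 0.0000]
Step 2: x=[4.0000 7.0000] v=[0.0000 0.0000]
Step 3: x=[4.0000 7.0000] v=[0.0000 0.0000]
Step 4: x=[4.0000 7.0000] v=[0.0000 0.0000]
Step 5: x=[4.0000 7.0000] v=[0.0000 0.0000]
Step 6: x=[4.0000 7.0000] v=[0.0000 0.0000]
Step 7: x=[4.0000 7.0000] v=[0.0000 0.0000]

Answer: 4.0000 7.0000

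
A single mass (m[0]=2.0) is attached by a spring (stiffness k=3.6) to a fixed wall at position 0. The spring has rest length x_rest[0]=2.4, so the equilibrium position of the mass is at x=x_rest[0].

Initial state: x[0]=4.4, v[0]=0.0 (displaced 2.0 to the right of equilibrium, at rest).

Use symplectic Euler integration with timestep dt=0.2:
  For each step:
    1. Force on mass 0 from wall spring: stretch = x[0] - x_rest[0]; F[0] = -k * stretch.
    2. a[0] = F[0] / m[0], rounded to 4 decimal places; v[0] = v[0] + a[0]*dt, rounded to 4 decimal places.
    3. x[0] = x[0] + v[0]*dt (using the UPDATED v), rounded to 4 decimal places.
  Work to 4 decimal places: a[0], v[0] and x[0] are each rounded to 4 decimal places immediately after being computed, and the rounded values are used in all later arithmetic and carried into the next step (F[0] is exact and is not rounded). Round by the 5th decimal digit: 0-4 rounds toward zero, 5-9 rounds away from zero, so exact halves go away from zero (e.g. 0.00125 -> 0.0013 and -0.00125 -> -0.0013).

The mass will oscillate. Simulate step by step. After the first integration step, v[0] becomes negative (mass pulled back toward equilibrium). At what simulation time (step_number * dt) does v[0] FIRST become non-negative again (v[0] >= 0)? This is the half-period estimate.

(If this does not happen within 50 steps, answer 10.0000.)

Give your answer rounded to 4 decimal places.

Answer: 2.4000

Derivation:
Step 0: x=[4.4000] v=[0.0000]
Step 1: x=[4.2560] v=[-0.7200]
Step 2: x=[3.9784] v=[-1.3882]
Step 3: x=[3.5871] v=[-1.9564]
Step 4: x=[3.1103] v=[-2.3838]
Step 5: x=[2.5824] v=[-2.6395]
Step 6: x=[2.0414] v=[-2.7052]
Step 7: x=[1.5262] v=[-2.5761]
Step 8: x=[1.0739] v=[-2.2615]
Step 9: x=[0.7171] v=[-1.7841]
Step 10: x=[0.4814] v=[-1.1783]
Step 11: x=[0.3839] v=[-0.4876]
Step 12: x=[0.4315] v=[0.2382]
First v>=0 after going negative at step 12, time=2.4000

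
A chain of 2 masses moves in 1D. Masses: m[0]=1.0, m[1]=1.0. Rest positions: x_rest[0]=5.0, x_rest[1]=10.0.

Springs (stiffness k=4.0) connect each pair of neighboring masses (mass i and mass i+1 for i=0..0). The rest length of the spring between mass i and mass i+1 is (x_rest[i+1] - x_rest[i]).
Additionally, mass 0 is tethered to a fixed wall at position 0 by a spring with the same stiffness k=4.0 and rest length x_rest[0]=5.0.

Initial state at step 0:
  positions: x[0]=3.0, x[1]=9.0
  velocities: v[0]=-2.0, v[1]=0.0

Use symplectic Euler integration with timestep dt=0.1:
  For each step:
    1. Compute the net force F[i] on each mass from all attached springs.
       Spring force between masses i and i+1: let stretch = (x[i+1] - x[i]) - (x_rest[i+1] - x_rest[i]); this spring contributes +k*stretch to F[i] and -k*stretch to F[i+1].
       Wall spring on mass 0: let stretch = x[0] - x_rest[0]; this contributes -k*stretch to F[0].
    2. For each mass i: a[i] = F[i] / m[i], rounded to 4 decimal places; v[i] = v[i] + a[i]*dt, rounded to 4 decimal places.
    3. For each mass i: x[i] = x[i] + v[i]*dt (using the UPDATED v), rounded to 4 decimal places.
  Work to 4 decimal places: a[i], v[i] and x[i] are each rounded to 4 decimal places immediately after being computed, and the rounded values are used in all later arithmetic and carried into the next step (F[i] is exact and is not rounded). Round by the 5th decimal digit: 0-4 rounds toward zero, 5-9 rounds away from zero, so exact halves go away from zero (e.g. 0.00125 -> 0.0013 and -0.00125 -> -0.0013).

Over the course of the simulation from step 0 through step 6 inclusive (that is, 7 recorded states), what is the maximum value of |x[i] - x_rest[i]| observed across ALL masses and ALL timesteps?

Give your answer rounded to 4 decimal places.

Step 0: x=[3.0000 9.0000] v=[-2.0000 0.0000]
Step 1: x=[2.9200 8.9600] v=[-0.8000 -0.4000]
Step 2: x=[2.9648 8.8784] v=[0.4480 -0.8160]
Step 3: x=[3.1276 8.7603] v=[1.6275 -1.1814]
Step 4: x=[3.3906 8.6169] v=[2.6295 -1.4345]
Step 5: x=[3.7270 8.4644] v=[3.3638 -1.5250]
Step 6: x=[4.1038 8.3224] v=[3.7680 -1.4200]
Max displacement = 2.0800

Answer: 2.0800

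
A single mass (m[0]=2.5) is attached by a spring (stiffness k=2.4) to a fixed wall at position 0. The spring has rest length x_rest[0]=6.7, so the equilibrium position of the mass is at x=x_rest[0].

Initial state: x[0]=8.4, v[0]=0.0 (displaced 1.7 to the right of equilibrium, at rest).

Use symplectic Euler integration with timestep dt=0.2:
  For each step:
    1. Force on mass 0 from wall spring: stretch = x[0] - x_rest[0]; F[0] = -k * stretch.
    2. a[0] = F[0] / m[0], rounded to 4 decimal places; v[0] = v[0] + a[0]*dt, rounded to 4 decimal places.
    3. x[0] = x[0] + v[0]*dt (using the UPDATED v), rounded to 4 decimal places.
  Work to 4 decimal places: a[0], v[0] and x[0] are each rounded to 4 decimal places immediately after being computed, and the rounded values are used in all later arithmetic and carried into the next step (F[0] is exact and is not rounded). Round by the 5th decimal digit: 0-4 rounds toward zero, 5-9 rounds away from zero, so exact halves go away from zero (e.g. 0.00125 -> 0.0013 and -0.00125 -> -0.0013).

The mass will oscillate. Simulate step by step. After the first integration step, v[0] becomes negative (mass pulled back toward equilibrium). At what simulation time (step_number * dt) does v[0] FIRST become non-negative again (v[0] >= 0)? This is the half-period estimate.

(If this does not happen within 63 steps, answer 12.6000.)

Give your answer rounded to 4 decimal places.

Answer: 3.4000

Derivation:
Step 0: x=[8.4000] v=[0.0000]
Step 1: x=[8.3347] v=[-0.3264]
Step 2: x=[8.2066] v=[-0.6403]
Step 3: x=[8.0207] v=[-0.9296]
Step 4: x=[7.7841] v=[-1.1832]
Step 5: x=[7.5058] v=[-1.3913]
Step 6: x=[7.1966] v=[-1.5460]
Step 7: x=[6.8683] v=[-1.6413]
Step 8: x=[6.5336] v=[-1.6736]
Step 9: x=[6.2053] v=[-1.6417]
Step 10: x=[5.8960] v=[-1.5467]
Step 11: x=[5.6175] v=[-1.3923]
Step 12: x=[5.3806] v=[-1.1845]
Step 13: x=[5.1944] v=[-0.9312]
Step 14: x=[5.0660] v=[-0.6421]
Step 15: x=[5.0003] v=[-0.3284]
Step 16: x=[4.9999] v=[-0.0021]
Step 17: x=[5.0648] v=[0.3243]
First v>=0 after going negative at step 17, time=3.4000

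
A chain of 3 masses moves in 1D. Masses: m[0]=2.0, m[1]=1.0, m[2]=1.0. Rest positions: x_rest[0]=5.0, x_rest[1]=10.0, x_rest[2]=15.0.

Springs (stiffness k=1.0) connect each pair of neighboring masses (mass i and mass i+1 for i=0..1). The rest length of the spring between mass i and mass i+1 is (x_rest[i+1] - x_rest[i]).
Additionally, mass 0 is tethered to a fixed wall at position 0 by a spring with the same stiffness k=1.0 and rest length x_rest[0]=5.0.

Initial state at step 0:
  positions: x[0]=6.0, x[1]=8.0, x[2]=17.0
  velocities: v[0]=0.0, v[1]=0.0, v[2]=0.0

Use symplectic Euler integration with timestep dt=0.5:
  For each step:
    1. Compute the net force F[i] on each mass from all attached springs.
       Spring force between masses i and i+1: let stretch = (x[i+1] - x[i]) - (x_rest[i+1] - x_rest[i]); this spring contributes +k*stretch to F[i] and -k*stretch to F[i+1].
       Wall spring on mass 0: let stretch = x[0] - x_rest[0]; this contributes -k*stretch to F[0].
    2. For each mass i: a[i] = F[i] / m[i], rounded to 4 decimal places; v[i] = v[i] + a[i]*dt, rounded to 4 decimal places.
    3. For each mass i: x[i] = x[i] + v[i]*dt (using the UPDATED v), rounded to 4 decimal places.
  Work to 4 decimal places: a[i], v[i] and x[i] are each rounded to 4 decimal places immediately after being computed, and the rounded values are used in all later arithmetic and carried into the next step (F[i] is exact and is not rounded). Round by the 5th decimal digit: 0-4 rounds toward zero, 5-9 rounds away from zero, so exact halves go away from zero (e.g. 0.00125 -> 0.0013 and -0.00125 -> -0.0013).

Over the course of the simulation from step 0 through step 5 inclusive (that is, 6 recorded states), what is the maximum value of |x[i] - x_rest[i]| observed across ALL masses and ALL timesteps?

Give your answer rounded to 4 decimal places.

Answer: 3.1329

Derivation:
Step 0: x=[6.0000 8.0000 17.0000] v=[0.0000 0.0000 0.0000]
Step 1: x=[5.5000 9.7500 16.0000] v=[-1.0000 3.5000 -2.0000]
Step 2: x=[4.8438 12.0000 14.6875] v=[-1.3125 4.5000 -2.6250]
Step 3: x=[4.4766 13.1329 13.9531] v=[-0.7344 2.2657 -1.4688]
Step 4: x=[4.6319 12.3067 14.2637] v=[0.3106 -1.6524 0.6211]
Step 5: x=[5.1676 10.0511 15.3350] v=[1.0714 -4.5113 2.1426]
Max displacement = 3.1329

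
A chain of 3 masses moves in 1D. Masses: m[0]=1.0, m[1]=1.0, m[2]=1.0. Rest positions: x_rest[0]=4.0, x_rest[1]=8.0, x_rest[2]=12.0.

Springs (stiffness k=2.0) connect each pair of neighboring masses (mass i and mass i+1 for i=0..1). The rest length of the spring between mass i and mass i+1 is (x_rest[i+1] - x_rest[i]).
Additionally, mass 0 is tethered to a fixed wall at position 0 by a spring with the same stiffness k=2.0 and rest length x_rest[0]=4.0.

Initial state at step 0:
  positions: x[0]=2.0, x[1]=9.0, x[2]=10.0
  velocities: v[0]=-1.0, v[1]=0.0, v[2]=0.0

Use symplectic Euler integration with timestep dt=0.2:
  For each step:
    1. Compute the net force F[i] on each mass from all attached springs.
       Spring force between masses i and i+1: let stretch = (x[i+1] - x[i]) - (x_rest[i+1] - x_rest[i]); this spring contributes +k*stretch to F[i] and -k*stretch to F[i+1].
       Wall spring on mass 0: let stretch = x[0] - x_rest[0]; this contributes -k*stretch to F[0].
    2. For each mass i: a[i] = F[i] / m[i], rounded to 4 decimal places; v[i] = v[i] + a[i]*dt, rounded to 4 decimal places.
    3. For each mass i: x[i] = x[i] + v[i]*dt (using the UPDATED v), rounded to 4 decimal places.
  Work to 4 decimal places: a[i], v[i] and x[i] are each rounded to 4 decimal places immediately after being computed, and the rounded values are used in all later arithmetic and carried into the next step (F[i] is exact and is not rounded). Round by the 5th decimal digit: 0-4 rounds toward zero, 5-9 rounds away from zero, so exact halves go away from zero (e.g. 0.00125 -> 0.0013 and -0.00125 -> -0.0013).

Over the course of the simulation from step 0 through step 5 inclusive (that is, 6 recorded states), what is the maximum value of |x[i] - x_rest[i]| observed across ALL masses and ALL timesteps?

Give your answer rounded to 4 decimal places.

Step 0: x=[2.0000 9.0000 10.0000] v=[-1.0000 0.0000 0.0000]
Step 1: x=[2.2000 8.5200 10.2400] v=[1.0000 -2.4000 1.2000]
Step 2: x=[2.7296 7.6720 10.6624] v=[2.6480 -4.2400 2.1120]
Step 3: x=[3.4362 6.6678 11.1656] v=[3.5331 -5.0208 2.5158]
Step 4: x=[4.1265 5.7649 11.6289] v=[3.4513 -4.5143 2.3167]
Step 5: x=[4.6177 5.2001 11.9431] v=[2.4561 -2.8241 1.5711]
Max displacement = 2.7999

Answer: 2.7999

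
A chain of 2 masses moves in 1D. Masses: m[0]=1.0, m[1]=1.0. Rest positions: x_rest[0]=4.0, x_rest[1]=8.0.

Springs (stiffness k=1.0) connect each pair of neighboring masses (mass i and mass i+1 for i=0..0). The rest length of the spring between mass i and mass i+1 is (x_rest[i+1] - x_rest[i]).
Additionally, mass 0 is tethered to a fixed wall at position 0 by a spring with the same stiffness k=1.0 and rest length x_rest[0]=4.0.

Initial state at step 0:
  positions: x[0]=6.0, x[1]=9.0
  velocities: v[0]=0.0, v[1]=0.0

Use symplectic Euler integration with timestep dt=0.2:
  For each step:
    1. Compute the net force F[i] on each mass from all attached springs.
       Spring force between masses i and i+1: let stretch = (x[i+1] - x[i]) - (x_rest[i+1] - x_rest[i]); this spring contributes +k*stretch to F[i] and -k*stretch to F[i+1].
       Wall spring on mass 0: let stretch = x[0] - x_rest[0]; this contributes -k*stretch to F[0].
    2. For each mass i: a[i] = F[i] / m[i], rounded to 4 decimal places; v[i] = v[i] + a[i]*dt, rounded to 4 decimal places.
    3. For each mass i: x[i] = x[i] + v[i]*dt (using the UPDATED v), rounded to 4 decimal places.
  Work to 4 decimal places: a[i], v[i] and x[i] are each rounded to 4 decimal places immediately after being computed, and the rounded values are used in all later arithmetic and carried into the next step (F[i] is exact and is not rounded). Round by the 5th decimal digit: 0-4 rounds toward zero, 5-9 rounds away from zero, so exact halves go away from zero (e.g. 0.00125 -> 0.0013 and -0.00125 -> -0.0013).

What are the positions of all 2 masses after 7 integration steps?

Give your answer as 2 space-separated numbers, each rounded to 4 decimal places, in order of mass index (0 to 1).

Step 0: x=[6.0000 9.0000] v=[0.0000 0.0000]
Step 1: x=[5.8800 9.0400] v=[-0.6000 0.2000]
Step 2: x=[5.6512 9.1136] v=[-1.1440 0.3680]
Step 3: x=[5.3348 9.2087] v=[-1.5818 0.4755]
Step 4: x=[4.9600 9.3088] v=[-1.8740 0.5007]
Step 5: x=[4.5608 9.3950] v=[-1.9962 0.4309]
Step 6: x=[4.1725 9.4478] v=[-1.9415 0.2641]
Step 7: x=[3.8283 9.4496] v=[-1.7209 0.0090]

Answer: 3.8283 9.4496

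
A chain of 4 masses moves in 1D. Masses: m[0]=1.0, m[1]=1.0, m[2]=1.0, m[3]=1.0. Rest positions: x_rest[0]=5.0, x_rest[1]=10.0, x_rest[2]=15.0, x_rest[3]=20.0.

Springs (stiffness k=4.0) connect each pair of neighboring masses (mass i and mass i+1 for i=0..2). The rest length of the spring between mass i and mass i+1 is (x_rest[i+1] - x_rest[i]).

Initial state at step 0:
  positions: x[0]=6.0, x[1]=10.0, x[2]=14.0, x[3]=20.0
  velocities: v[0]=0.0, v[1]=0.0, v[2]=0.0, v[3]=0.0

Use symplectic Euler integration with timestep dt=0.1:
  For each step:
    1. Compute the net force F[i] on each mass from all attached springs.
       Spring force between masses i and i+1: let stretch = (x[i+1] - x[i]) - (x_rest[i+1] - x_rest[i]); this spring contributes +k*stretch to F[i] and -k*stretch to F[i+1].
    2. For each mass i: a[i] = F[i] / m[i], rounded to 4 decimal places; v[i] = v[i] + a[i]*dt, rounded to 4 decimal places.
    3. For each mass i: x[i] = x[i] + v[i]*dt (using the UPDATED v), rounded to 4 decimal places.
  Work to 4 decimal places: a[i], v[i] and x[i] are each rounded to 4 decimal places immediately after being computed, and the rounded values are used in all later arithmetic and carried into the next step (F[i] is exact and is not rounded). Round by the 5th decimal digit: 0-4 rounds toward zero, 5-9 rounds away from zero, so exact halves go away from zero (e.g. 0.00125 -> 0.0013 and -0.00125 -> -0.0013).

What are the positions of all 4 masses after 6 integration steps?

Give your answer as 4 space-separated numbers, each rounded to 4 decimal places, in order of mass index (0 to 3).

Step 0: x=[6.0000 10.0000 14.0000 20.0000] v=[0.0000 0.0000 0.0000 0.0000]
Step 1: x=[5.9600 10.0000 14.0800 19.9600] v=[-0.4000 0.0000 0.8000 -0.4000]
Step 2: x=[5.8816 10.0016 14.2320 19.8848] v=[-0.7840 0.0160 1.5200 -0.7520]
Step 3: x=[5.7680 10.0076 14.4409 19.7835] v=[-1.1360 0.0602 2.0890 -1.0131]
Step 4: x=[5.6240 10.0214 14.6862 19.6685] v=[-1.4402 0.1377 2.4527 -1.1501]
Step 5: x=[5.4559 10.0459 14.9442 19.5542] v=[-1.6812 0.2447 2.5797 -1.1430]
Step 6: x=[5.2714 10.0827 15.1906 19.4555] v=[-1.8452 0.3680 2.4644 -0.9870]

Answer: 5.2714 10.0827 15.1906 19.4555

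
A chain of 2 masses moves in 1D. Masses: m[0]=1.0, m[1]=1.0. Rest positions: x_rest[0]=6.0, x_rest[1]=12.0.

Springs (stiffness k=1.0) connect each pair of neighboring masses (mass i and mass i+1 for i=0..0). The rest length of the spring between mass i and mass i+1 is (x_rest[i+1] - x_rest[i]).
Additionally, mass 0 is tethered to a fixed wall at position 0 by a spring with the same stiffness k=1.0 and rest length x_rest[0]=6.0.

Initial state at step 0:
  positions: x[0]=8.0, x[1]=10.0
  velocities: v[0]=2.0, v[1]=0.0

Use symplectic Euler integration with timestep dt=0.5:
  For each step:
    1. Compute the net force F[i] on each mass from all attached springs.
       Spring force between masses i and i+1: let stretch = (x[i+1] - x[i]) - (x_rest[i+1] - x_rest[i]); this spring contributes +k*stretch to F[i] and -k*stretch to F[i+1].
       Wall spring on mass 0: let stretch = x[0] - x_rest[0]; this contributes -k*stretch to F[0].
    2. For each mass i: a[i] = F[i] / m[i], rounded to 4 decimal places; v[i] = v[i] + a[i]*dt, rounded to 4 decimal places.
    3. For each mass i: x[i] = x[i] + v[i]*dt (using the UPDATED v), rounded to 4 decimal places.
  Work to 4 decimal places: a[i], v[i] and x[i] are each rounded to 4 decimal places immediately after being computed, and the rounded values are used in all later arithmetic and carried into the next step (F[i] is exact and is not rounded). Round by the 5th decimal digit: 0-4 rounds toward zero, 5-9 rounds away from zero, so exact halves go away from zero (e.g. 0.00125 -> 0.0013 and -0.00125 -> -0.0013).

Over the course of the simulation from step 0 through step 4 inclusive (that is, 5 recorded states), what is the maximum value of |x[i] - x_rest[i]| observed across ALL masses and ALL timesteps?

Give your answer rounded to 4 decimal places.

Step 0: x=[8.0000 10.0000] v=[2.0000 0.0000]
Step 1: x=[7.5000 11.0000] v=[-1.0000 2.0000]
Step 2: x=[6.0000 12.6250] v=[-3.0000 3.2500]
Step 3: x=[4.6563 14.0938] v=[-2.6875 2.9375]
Step 4: x=[4.5079 14.7032] v=[-0.2969 1.2188]
Max displacement = 2.7032

Answer: 2.7032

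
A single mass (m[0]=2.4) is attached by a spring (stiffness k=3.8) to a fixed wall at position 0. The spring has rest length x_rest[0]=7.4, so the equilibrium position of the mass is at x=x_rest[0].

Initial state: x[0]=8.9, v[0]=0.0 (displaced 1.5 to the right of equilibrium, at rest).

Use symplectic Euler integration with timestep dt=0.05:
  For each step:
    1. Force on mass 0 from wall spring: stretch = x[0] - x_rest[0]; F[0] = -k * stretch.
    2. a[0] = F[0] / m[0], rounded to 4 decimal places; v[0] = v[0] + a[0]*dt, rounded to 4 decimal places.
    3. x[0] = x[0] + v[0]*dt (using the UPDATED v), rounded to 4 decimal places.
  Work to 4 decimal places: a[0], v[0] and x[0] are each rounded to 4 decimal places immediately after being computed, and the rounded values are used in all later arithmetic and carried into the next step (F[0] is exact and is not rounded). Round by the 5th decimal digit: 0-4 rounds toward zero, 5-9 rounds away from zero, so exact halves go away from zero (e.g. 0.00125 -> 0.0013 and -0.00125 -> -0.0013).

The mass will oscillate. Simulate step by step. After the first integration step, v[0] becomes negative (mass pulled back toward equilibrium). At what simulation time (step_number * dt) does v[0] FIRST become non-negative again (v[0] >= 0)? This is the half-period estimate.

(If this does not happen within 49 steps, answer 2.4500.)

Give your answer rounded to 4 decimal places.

Step 0: x=[8.9000] v=[0.0000]
Step 1: x=[8.8941] v=[-0.1188]
Step 2: x=[8.8822] v=[-0.2371]
Step 3: x=[8.8645] v=[-0.3544]
Step 4: x=[8.8410] v=[-0.4703]
Step 5: x=[8.8118] v=[-0.5844]
Step 6: x=[8.7770] v=[-0.6962]
Step 7: x=[8.7367] v=[-0.8052]
Step 8: x=[8.6912] v=[-0.9110]
Step 9: x=[8.6405] v=[-1.0132]
Step 10: x=[8.5849] v=[-1.1114]
Step 11: x=[8.5246] v=[-1.2052]
Step 12: x=[8.4599] v=[-1.2942]
Step 13: x=[8.3910] v=[-1.3781]
Step 14: x=[8.3182] v=[-1.4566]
Step 15: x=[8.2417] v=[-1.5293]
Step 16: x=[8.1619] v=[-1.5959]
Step 17: x=[8.0791] v=[-1.6562]
Step 18: x=[7.9936] v=[-1.7100]
Step 19: x=[7.9058] v=[-1.7570]
Step 20: x=[7.8160] v=[-1.7970]
Step 21: x=[7.7245] v=[-1.8299]
Step 22: x=[7.6317] v=[-1.8556]
Step 23: x=[7.5380] v=[-1.8739]
Step 24: x=[7.4438] v=[-1.8848]
Step 25: x=[7.3494] v=[-1.8883]
Step 26: x=[7.2552] v=[-1.8843]
Step 27: x=[7.1616] v=[-1.8728]
Step 28: x=[7.0689] v=[-1.8539]
Step 29: x=[6.9775] v=[-1.8277]
Step 30: x=[6.8878] v=[-1.7943]
Step 31: x=[6.8001] v=[-1.7538]
Step 32: x=[6.7148] v=[-1.7063]
Step 33: x=[6.6322] v=[-1.6521]
Step 34: x=[6.5526] v=[-1.5913]
Step 35: x=[6.4764] v=[-1.5242]
Step 36: x=[6.4038] v=[-1.4511]
Step 37: x=[6.3352] v=[-1.3722]
Step 38: x=[6.2708] v=[-1.2879]
Step 39: x=[6.2109] v=[-1.1985]
Step 40: x=[6.1557] v=[-1.1044]
Step 41: x=[6.1054] v=[-1.0059]
Step 42: x=[6.0602] v=[-0.9034]
Step 43: x=[6.0203] v=[-0.7973]
Step 44: x=[5.9859] v=[-0.6881]
Step 45: x=[5.9571] v=[-0.5762]
Step 46: x=[5.9340] v=[-0.4620]
Step 47: x=[5.9167] v=[-0.3459]
Step 48: x=[5.9053] v=[-0.2285]
Step 49: x=[5.8998] v=[-0.1102]
v[0] did not become non-negative within 49 steps; using fallback time=2.4500

Answer: 2.4500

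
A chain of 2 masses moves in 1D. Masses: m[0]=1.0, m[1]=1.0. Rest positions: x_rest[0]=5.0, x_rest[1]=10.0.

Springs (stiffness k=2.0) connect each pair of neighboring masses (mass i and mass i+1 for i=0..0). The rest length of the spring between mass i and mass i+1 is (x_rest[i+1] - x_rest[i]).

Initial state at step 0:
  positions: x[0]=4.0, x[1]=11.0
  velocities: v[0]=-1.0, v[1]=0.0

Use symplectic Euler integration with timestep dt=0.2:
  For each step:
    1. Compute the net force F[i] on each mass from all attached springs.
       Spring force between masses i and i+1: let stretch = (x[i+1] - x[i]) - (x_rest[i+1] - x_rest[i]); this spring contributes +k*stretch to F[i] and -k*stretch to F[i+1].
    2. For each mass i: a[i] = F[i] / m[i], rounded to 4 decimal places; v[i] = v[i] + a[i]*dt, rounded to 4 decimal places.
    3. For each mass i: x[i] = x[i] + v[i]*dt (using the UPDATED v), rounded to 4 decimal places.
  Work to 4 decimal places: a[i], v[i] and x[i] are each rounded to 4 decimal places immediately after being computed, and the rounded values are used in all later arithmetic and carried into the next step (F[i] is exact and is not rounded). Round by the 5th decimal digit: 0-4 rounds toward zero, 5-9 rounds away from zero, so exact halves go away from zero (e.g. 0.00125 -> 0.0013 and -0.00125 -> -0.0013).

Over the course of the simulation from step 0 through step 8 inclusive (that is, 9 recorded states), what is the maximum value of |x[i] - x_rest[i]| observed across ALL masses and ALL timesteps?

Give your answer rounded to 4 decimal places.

Answer: 1.8009

Derivation:
Step 0: x=[4.0000 11.0000] v=[-1.0000 0.0000]
Step 1: x=[3.9600 10.8400] v=[-0.2000 -0.8000]
Step 2: x=[4.0704 10.5296] v=[0.5520 -1.5520]
Step 3: x=[4.2975 10.1025] v=[1.1357 -2.1357]
Step 4: x=[4.5890 9.6110] v=[1.4577 -2.4577]
Step 5: x=[4.8823 9.1177] v=[1.4665 -2.4665]
Step 6: x=[5.1144 8.6856] v=[1.1607 -2.1607]
Step 7: x=[5.2322 8.3678] v=[0.5892 -1.5892]
Step 8: x=[5.2009 8.1991] v=[-0.1566 -0.8434]
Max displacement = 1.8009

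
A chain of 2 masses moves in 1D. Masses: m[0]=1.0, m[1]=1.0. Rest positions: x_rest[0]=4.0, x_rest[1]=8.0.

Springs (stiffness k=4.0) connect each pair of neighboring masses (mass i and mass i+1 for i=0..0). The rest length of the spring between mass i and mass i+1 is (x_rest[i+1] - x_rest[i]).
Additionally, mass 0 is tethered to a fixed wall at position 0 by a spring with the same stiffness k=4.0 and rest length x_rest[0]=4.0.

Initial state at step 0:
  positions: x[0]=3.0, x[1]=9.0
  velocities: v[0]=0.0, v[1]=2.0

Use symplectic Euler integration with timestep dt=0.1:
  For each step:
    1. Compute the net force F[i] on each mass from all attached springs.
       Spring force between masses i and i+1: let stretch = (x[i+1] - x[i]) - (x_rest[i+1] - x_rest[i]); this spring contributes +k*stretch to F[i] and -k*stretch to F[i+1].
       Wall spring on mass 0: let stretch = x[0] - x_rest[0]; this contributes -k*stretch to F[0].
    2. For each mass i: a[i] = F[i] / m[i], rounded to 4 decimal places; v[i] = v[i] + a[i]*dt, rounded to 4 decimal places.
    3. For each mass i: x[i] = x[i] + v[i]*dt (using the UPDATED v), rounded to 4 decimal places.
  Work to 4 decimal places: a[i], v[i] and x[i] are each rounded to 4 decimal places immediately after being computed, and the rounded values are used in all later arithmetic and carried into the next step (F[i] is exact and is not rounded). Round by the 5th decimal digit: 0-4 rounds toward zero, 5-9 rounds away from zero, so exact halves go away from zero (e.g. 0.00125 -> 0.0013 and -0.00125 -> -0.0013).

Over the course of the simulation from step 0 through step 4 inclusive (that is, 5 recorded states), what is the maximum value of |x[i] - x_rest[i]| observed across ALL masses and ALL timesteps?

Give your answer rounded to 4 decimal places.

Step 0: x=[3.0000 9.0000] v=[0.0000 2.0000]
Step 1: x=[3.1200 9.1200] v=[1.2000 1.2000]
Step 2: x=[3.3552 9.1600] v=[2.3520 0.4000]
Step 3: x=[3.6884 9.1278] v=[3.3318 -0.3219]
Step 4: x=[4.0916 9.0380] v=[4.0322 -0.8977]
Max displacement = 1.1600

Answer: 1.1600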